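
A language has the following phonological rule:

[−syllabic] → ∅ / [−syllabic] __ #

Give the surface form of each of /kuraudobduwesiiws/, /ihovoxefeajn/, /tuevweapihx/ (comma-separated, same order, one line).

/kuraudobduwesiiws/: /s/ is the second consonant of a word-final cluster /ws/, so it deletes. → [kuraudobduwesiiw].
/ihovoxefeajn/: /n/ is the second consonant of a word-final cluster /jn/, so it deletes. → [ihovoxefeaj].
/tuevweapihx/: /x/ is the second consonant of a word-final cluster /hx/, so it deletes. → [tuevweapih].

kuraudobduwesiiw, ihovoxefeaj, tuevweapih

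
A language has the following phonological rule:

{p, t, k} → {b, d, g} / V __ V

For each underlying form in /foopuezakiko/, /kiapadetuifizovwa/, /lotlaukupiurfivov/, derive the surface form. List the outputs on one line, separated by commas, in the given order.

foobuezagigo, kiabadeduifizovwa, lotlaugubiurfivov

/foopuezakiko/: /p/ is a voiceless stop between vowels /o/ and /u/, so it voices to [b]. /k/ is a voiceless stop between vowels /a/ and /i/, so it voices to [g]. /k/ is a voiceless stop between vowels /i/ and /o/, so it voices to [g]. → [foobuezagigo].
/kiapadetuifizovwa/: /p/ is a voiceless stop between vowels /a/ and /a/, so it voices to [b]. /t/ is a voiceless stop between vowels /e/ and /u/, so it voices to [d]. → [kiabadeduifizovwa].
/lotlaukupiurfivov/: /k/ is a voiceless stop between vowels /u/ and /u/, so it voices to [g]. /p/ is a voiceless stop between vowels /u/ and /i/, so it voices to [b]. → [lotlaugubiurfivov].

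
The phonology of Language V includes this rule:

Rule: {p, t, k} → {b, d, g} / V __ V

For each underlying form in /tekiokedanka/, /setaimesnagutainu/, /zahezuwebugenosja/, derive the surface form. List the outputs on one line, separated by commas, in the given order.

/tekiokedanka/: /k/ is a voiceless stop between vowels /e/ and /i/, so it voices to [g]. /k/ is a voiceless stop between vowels /o/ and /e/, so it voices to [g]. → [tegiogedanka].
/setaimesnagutainu/: /t/ is a voiceless stop between vowels /e/ and /a/, so it voices to [d]. /t/ is a voiceless stop between vowels /u/ and /a/, so it voices to [d]. → [sedaimesnagudainu].
/zahezuwebugenosja/: the rule's environment is not met; surfaces unchanged as [zahezuwebugenosja].

tegiogedanka, sedaimesnagudainu, zahezuwebugenosja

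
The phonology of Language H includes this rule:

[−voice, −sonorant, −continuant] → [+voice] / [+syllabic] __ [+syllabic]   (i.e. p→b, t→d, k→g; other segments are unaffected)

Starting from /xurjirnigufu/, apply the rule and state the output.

xurjirnigufu

No segment of /xurjirnigufu/ meets the structural description of the rule, so the form surfaces unchanged.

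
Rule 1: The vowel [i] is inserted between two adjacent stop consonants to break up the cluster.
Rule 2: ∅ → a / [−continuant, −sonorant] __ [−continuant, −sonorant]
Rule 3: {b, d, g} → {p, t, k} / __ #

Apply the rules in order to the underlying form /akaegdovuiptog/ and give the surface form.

Rule 1 (stop-cluster i-epenthesis): /g/ and /d/ form a stop–stop cluster, so [i] is inserted between them. /p/ and /t/ form a stop–stop cluster, so [i] is inserted between them. /akaegdovuiptog/ → akaegidovuipitog.
Rule 2 (stop-cluster a-epenthesis): no segment meets the environment; /akaegidovuipitog/ is unchanged.
Rule 3 (final devoicing): /g/ is a voiced stop in word-final position, so it devoices to [k]. /akaegidovuipitog/ → akaegidovuipitok.

akaegidovuipitok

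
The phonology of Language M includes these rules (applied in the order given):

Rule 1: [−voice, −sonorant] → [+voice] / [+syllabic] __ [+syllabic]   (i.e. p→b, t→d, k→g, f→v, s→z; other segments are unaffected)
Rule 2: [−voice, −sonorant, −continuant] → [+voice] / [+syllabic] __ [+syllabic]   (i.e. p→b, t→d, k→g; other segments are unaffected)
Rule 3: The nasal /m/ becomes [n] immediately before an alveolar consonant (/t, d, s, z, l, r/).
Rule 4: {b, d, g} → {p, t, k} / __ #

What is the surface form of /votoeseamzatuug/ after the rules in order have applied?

Rule 1 (intervocalic voicing): /t/ is a voiceless obstruent between vowels /o/ and /o/, so it voices to [d]. /s/ is a voiceless obstruent between vowels /e/ and /e/, so it voices to [z]. /t/ is a voiceless obstruent between vowels /a/ and /u/, so it voices to [d]. /votoeseamzatuug/ → vodoezeamzaduug.
Rule 2 (intervocalic voicing): no segment meets the environment; /vodoezeamzaduug/ is unchanged.
Rule 3 (nasal place assimilation): /m/ precedes the alveolar consonant /z/, so it assimilates in place to [n]. /vodoezeamzaduug/ → vodoezeanzaduug.
Rule 4 (final devoicing): /g/ is a voiced stop in word-final position, so it devoices to [k]. /vodoezeanzaduug/ → vodoezeanzaduuk.

vodoezeanzaduuk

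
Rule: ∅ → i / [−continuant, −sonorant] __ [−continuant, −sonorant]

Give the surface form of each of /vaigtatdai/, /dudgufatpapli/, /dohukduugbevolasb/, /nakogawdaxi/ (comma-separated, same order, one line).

vaigitatidai, dudigufatipapli, dohukiduugibevolasb, nakogawdaxi

/vaigtatdai/: /g/ and /t/ form a stop–stop cluster, so [i] is inserted between them. /t/ and /d/ form a stop–stop cluster, so [i] is inserted between them. → [vaigitatidai].
/dudgufatpapli/: /d/ and /g/ form a stop–stop cluster, so [i] is inserted between them. /t/ and /p/ form a stop–stop cluster, so [i] is inserted between them. → [dudigufatipapli].
/dohukduugbevolasb/: /k/ and /d/ form a stop–stop cluster, so [i] is inserted between them. /g/ and /b/ form a stop–stop cluster, so [i] is inserted between them. → [dohukiduugibevolasb].
/nakogawdaxi/: the rule's environment is not met; surfaces unchanged as [nakogawdaxi].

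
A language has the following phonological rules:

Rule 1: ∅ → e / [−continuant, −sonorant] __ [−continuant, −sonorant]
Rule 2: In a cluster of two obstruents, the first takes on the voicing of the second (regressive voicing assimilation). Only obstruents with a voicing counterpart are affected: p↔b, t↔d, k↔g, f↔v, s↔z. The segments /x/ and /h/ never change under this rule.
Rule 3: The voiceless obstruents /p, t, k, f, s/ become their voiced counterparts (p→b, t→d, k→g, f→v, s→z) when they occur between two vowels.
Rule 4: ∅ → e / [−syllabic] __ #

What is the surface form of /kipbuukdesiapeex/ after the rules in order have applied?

kibebuugedeziabeexe

Rule 1 (stop-cluster e-epenthesis): /p/ and /b/ form a stop–stop cluster, so [e] is inserted between them. /k/ and /d/ form a stop–stop cluster, so [e] is inserted between them. /kipbuukdesiapeex/ → kipebuukedesiapeex.
Rule 2 (regressive voicing assimilation): no segment meets the environment; /kipebuukedesiapeex/ is unchanged.
Rule 3 (intervocalic voicing): /p/ is a voiceless obstruent between vowels /i/ and /e/, so it voices to [b]. /k/ is a voiceless obstruent between vowels /u/ and /e/, so it voices to [g]. /s/ is a voiceless obstruent between vowels /e/ and /i/, so it voices to [z]. /p/ is a voiceless obstruent between vowels /a/ and /e/, so it voices to [b]. /kipebuukedesiapeex/ → kibebuugedeziabeex.
Rule 4 (final e-epenthesis): the form ends in the consonant /x/, so [e] is inserted word-finally. /kibebuugedeziabeex/ → kibebuugedeziabeexe.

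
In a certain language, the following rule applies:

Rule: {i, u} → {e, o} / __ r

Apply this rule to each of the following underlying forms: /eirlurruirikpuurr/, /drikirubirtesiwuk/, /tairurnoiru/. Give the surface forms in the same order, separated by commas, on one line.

eerlorruerikpuorr, drikerubertesiwuk, taerornoeru

/eirlurruirikpuurr/: /i/ is a high vowel immediately before /r/, so it lowers to [e]. /u/ is a high vowel immediately before /r/, so it lowers to [o]. /i/ is a high vowel immediately before /r/, so it lowers to [e]. /u/ is a high vowel immediately before /r/, so it lowers to [o]. → [eerlorruerikpuorr].
/drikirubirtesiwuk/: /i/ is a high vowel immediately before /r/, so it lowers to [e]. /i/ is a high vowel immediately before /r/, so it lowers to [e]. → [drikerubertesiwuk].
/tairurnoiru/: /i/ is a high vowel immediately before /r/, so it lowers to [e]. /u/ is a high vowel immediately before /r/, so it lowers to [o]. /i/ is a high vowel immediately before /r/, so it lowers to [e]. → [taerornoeru].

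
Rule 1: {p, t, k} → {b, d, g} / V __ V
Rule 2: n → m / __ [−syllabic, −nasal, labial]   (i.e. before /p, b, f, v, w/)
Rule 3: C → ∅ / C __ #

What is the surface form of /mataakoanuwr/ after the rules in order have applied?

madaagoanuw

Rule 1 (intervocalic voicing): /t/ is a voiceless stop between vowels /a/ and /a/, so it voices to [d]. /k/ is a voiceless stop between vowels /a/ and /o/, so it voices to [g]. /mataakoanuwr/ → madaagoanuwr.
Rule 2 (nasal place assimilation): no segment meets the environment; /madaagoanuwr/ is unchanged.
Rule 3 (final cluster simplification): /r/ is the second consonant of a word-final cluster /wr/, so it deletes. /madaagoanuwr/ → madaagoanuw.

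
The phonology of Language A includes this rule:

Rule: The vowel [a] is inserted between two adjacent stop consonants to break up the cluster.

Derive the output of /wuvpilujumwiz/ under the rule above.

No segment of /wuvpilujumwiz/ meets the structural description of the rule, so the form surfaces unchanged.

wuvpilujumwiz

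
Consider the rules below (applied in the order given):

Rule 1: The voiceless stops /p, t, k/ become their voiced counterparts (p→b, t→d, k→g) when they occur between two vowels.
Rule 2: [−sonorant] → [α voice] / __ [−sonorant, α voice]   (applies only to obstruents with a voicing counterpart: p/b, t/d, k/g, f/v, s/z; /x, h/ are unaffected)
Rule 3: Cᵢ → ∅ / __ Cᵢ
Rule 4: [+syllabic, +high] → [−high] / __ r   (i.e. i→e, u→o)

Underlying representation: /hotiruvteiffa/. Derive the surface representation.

hoderufteifa

Rule 1 (intervocalic voicing): /t/ is a voiceless stop between vowels /o/ and /i/, so it voices to [d]. /hotiruvteiffa/ → hodiruvteiffa.
Rule 2 (regressive voicing assimilation): /v/ precedes the voiceless obstruent /t/, so it devoices to [f] by assimilation. /hodiruvteiffa/ → hodirufteiffa.
Rule 3 (degemination): /ff/ is a geminate; the first /f/ deletes. /hodirufteiffa/ → hodirufteifa.
Rule 4 (pre-rhotic lowering): /i/ is a high vowel immediately before /r/, so it lowers to [e]. /hodirufteifa/ → hoderufteifa.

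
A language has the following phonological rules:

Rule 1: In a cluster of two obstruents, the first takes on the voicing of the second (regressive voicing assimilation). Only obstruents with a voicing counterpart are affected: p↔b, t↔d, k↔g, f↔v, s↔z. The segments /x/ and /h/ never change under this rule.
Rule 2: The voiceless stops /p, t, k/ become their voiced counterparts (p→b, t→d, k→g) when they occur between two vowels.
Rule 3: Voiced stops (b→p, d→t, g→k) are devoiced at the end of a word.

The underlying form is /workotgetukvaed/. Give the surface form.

workodgedugvaet

Rule 1 (regressive voicing assimilation): /t/ precedes the voiced obstruent /g/, so it voices to [d] by assimilation. /k/ precedes the voiced obstruent /v/, so it voices to [g] by assimilation. /workotgetukvaed/ → workodgetugvaed.
Rule 2 (intervocalic voicing): /t/ is a voiceless stop between vowels /e/ and /u/, so it voices to [d]. /workodgetugvaed/ → workodgedugvaed.
Rule 3 (final devoicing): /d/ is a voiced stop in word-final position, so it devoices to [t]. /workodgedugvaed/ → workodgedugvaet.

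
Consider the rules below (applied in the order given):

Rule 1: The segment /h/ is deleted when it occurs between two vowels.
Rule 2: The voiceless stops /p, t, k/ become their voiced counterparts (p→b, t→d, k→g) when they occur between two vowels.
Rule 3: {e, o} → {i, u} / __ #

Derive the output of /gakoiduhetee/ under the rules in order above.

Rule 1 (intervocalic h-deletion): /h/ occurs between vowels /u/ and /e/, so it deletes. /gakoiduhetee/ → gakoiduetee.
Rule 2 (intervocalic voicing): /k/ is a voiceless stop between vowels /a/ and /o/, so it voices to [g]. /t/ is a voiceless stop between vowels /e/ and /e/, so it voices to [d]. /gakoiduetee/ → gagoiduedee.
Rule 3 (final vowel raising): /e/ is a mid vowel in word-final position, so it raises to [i]. /gagoiduedee/ → gagoiduedei.

gagoiduedei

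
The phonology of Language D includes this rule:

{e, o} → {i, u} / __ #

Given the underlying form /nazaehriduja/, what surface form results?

No segment of /nazaehriduja/ meets the structural description of the rule, so the form surfaces unchanged.

nazaehriduja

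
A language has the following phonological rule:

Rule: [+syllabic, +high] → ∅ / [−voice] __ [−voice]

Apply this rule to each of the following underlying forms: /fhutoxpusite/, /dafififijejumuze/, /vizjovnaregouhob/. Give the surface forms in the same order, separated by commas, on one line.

/fhutoxpusite/: /u/ is a high vowel flanked by voiceless consonants /h/ and /t/, so it deletes. /u/ is a high vowel flanked by voiceless consonants /p/ and /s/, so it deletes. /i/ is a high vowel flanked by voiceless consonants /s/ and /t/, so it deletes. → [fhtoxpste].
/dafififijejumuze/: /i/ is a high vowel flanked by voiceless consonants /f/ and /f/, so it deletes. /i/ is a high vowel flanked by voiceless consonants /f/ and /f/, so it deletes. → [dafffijejumuze].
/vizjovnaregouhob/: the rule's environment is not met; surfaces unchanged as [vizjovnaregouhob].

fhtoxpste, dafffijejumuze, vizjovnaregouhob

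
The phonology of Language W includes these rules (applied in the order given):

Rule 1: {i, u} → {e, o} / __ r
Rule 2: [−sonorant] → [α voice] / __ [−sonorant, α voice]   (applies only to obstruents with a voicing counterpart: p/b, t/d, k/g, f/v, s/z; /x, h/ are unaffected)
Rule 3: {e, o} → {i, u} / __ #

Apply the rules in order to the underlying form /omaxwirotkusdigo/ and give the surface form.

Rule 1 (pre-rhotic lowering): /i/ is a high vowel immediately before /r/, so it lowers to [e]. /omaxwirotkusdigo/ → omaxwerotkusdigo.
Rule 2 (regressive voicing assimilation): /s/ precedes the voiced obstruent /d/, so it voices to [z] by assimilation. /omaxwerotkusdigo/ → omaxwerotkuzdigo.
Rule 3 (final vowel raising): /o/ is a mid vowel in word-final position, so it raises to [u]. /omaxwerotkuzdigo/ → omaxwerotkuzdigu.

omaxwerotkuzdigu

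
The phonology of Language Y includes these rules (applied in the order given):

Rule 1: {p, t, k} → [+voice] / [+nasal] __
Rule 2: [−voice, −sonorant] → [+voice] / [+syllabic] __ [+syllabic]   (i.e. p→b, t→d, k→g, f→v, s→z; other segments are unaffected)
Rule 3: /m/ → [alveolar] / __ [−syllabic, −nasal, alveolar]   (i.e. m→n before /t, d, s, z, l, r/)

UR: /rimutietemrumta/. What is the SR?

rimudiedenrunda

Rule 1 (post-nasal voicing): /t/ is a voiceless stop immediately after the nasal /m/, so it voices to [d]. /rimutietemrumta/ → rimutietemrumda.
Rule 2 (intervocalic voicing): /t/ is a voiceless obstruent between vowels /u/ and /i/, so it voices to [d]. /t/ is a voiceless obstruent between vowels /e/ and /e/, so it voices to [d]. /rimutietemrumda/ → rimudiedemrumda.
Rule 3 (nasal place assimilation): /m/ precedes the alveolar consonant /r/, so it assimilates in place to [n]. /m/ precedes the alveolar consonant /d/, so it assimilates in place to [n]. /rimudiedemrumda/ → rimudiedenrunda.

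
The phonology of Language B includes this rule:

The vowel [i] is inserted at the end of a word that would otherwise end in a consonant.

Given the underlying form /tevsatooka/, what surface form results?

tevsatooka

No segment of /tevsatooka/ meets the structural description of the rule, so the form surfaces unchanged.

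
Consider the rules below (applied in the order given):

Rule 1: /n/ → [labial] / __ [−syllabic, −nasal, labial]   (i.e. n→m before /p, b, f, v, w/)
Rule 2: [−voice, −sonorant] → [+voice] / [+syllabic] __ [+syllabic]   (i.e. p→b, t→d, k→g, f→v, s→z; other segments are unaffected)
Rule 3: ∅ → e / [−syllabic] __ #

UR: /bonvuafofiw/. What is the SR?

bomvuavoviwe

Rule 1 (nasal place assimilation): /n/ precedes the labial consonant /v/, so it assimilates in place to [m]. /bonvuafofiw/ → bomvuafofiw.
Rule 2 (intervocalic voicing): /f/ is a voiceless obstruent between vowels /a/ and /o/, so it voices to [v]. /f/ is a voiceless obstruent between vowels /o/ and /i/, so it voices to [v]. /bomvuafofiw/ → bomvuavoviw.
Rule 3 (final e-epenthesis): the form ends in the consonant /w/, so [e] is inserted word-finally. /bomvuavoviw/ → bomvuavoviwe.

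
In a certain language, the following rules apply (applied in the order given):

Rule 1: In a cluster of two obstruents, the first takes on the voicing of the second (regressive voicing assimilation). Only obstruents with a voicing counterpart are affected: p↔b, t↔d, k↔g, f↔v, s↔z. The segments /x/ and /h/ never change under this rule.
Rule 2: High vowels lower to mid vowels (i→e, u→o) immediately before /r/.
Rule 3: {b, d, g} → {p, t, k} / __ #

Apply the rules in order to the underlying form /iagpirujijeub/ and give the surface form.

iakperujijeup

Rule 1 (regressive voicing assimilation): /g/ precedes the voiceless obstruent /p/, so it devoices to [k] by assimilation. /iagpirujijeub/ → iakpirujijeub.
Rule 2 (pre-rhotic lowering): /i/ is a high vowel immediately before /r/, so it lowers to [e]. /iakpirujijeub/ → iakperujijeub.
Rule 3 (final devoicing): /b/ is a voiced stop in word-final position, so it devoices to [p]. /iakperujijeub/ → iakperujijeup.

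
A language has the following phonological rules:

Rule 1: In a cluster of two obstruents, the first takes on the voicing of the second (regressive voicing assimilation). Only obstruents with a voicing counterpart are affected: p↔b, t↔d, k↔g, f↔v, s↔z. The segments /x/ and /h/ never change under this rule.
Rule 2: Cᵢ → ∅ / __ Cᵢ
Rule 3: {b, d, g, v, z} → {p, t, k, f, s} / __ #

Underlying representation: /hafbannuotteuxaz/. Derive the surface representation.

Rule 1 (regressive voicing assimilation): /f/ precedes the voiced obstruent /b/, so it voices to [v] by assimilation. /hafbannuotteuxaz/ → havbannuotteuxaz.
Rule 2 (degemination): /nn/ is a geminate; the first /n/ deletes. /tt/ is a geminate; the first /t/ deletes. /havbannuotteuxaz/ → havbanuoteuxaz.
Rule 3 (final devoicing): /z/ is a voiced obstruent in word-final position, so it devoices to [s]. /havbanuoteuxaz/ → havbanuoteuxas.

havbanuoteuxas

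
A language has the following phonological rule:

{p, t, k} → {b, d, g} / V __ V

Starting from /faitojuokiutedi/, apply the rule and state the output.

faidojuogiudedi

/t/ is a voiceless stop between vowels /i/ and /o/, so it voices to [d].
/k/ is a voiceless stop between vowels /o/ and /i/, so it voices to [g].
/t/ is a voiceless stop between vowels /u/ and /e/, so it voices to [d].
Surface form: [faidojuogiudedi].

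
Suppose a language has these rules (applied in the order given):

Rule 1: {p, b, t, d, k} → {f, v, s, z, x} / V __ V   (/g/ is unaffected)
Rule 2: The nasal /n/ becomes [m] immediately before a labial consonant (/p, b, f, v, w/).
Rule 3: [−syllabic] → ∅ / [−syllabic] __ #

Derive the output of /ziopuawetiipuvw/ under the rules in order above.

ziofuawesiifuv

Rule 1 (intervocalic spirantization): /p/ is a stop between vowels /o/ and /u/, so it spirantizes to the fricative [f]. /t/ is a stop between vowels /e/ and /i/, so it spirantizes to the fricative [s]. /p/ is a stop between vowels /i/ and /u/, so it spirantizes to the fricative [f]. /ziopuawetiipuvw/ → ziofuawesiifuvw.
Rule 2 (nasal place assimilation): no segment meets the environment; /ziofuawesiifuvw/ is unchanged.
Rule 3 (final cluster simplification): /w/ is the second consonant of a word-final cluster /vw/, so it deletes. /ziofuawesiifuvw/ → ziofuawesiifuv.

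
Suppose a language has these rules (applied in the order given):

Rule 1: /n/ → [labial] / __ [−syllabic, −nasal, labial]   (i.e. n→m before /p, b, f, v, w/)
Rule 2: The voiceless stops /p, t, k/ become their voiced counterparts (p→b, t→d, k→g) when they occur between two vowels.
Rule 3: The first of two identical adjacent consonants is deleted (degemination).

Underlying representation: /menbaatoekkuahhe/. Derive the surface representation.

Rule 1 (nasal place assimilation): /n/ precedes the labial consonant /b/, so it assimilates in place to [m]. /menbaatoekkuahhe/ → membaatoekkuahhe.
Rule 2 (intervocalic voicing): /t/ is a voiceless stop between vowels /a/ and /o/, so it voices to [d]. /membaatoekkuahhe/ → membaadoekkuahhe.
Rule 3 (degemination): /kk/ is a geminate; the first /k/ deletes. /hh/ is a geminate; the first /h/ deletes. /membaadoekkuahhe/ → membaadoekuahe.

membaadoekuahe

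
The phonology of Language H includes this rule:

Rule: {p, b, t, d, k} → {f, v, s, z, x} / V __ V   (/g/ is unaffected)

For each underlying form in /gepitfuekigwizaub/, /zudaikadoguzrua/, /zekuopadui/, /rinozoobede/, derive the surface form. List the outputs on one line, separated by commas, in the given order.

/gepitfuekigwizaub/: /p/ is a stop between vowels /e/ and /i/, so it spirantizes to the fricative [f]. /k/ is a stop between vowels /e/ and /i/, so it spirantizes to the fricative [x]. → [gefitfuexigwizaub].
/zudaikadoguzrua/: /d/ is a stop between vowels /u/ and /a/, so it spirantizes to the fricative [z]. /k/ is a stop between vowels /i/ and /a/, so it spirantizes to the fricative [x]. /d/ is a stop between vowels /a/ and /o/, so it spirantizes to the fricative [z]. → [zuzaixazoguzrua].
/zekuopadui/: /k/ is a stop between vowels /e/ and /u/, so it spirantizes to the fricative [x]. /p/ is a stop between vowels /o/ and /a/, so it spirantizes to the fricative [f]. /d/ is a stop between vowels /a/ and /u/, so it spirantizes to the fricative [z]. → [zexuofazui].
/rinozoobede/: /b/ is a stop between vowels /o/ and /e/, so it spirantizes to the fricative [v]. /d/ is a stop between vowels /e/ and /e/, so it spirantizes to the fricative [z]. → [rinozooveze].

gefitfuexigwizaub, zuzaixazoguzrua, zexuofazui, rinozooveze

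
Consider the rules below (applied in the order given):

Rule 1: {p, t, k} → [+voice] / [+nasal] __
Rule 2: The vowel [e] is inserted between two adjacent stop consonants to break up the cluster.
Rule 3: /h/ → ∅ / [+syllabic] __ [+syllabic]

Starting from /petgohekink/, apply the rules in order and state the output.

Rule 1 (post-nasal voicing): /k/ is a voiceless stop immediately after the nasal /n/, so it voices to [g]. /petgohekink/ → petgoheking.
Rule 2 (stop-cluster e-epenthesis): /t/ and /g/ form a stop–stop cluster, so [e] is inserted between them. /petgoheking/ → petegoheking.
Rule 3 (intervocalic h-deletion): /h/ occurs between vowels /o/ and /e/, so it deletes. /petegoheking/ → petegoeking.

petegoeking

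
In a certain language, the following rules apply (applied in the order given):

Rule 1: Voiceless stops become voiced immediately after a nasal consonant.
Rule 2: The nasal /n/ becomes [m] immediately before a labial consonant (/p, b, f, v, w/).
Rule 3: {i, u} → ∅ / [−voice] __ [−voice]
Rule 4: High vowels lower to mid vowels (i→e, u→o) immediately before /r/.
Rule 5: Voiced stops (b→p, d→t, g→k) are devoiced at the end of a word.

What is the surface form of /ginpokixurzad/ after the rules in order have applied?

gimbokxorzat

Rule 1 (post-nasal voicing): /p/ is a voiceless stop immediately after the nasal /n/, so it voices to [b]. /ginpokixurzad/ → ginbokixurzad.
Rule 2 (nasal place assimilation): /n/ precedes the labial consonant /b/, so it assimilates in place to [m]. /ginbokixurzad/ → gimbokixurzad.
Rule 3 (high vowel syncope): /i/ is a high vowel flanked by voiceless consonants /k/ and /x/, so it deletes. /gimbokixurzad/ → gimbokxurzad.
Rule 4 (pre-rhotic lowering): /u/ is a high vowel immediately before /r/, so it lowers to [o]. /gimbokxurzad/ → gimbokxorzad.
Rule 5 (final devoicing): /d/ is a voiced stop in word-final position, so it devoices to [t]. /gimbokxorzad/ → gimbokxorzat.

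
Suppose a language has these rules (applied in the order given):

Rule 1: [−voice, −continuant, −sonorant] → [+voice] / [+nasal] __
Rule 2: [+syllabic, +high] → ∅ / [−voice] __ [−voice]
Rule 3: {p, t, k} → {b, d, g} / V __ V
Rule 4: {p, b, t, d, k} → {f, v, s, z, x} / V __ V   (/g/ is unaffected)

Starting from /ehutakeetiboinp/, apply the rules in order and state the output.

ehtageezivoinb

Rule 1 (post-nasal voicing): /p/ is a voiceless stop immediately after the nasal /n/, so it voices to [b]. /ehutakeetiboinp/ → ehutakeetiboinb.
Rule 2 (high vowel syncope): /u/ is a high vowel flanked by voiceless consonants /h/ and /t/, so it deletes. /ehutakeetiboinb/ → ehtakeetiboinb.
Rule 3 (intervocalic voicing): /k/ is a voiceless stop between vowels /a/ and /e/, so it voices to [g]. /t/ is a voiceless stop between vowels /e/ and /i/, so it voices to [d]. /ehtakeetiboinb/ → ehtageediboinb.
Rule 4 (intervocalic spirantization): /d/ is a stop between vowels /e/ and /i/, so it spirantizes to the fricative [z]. /b/ is a stop between vowels /i/ and /o/, so it spirantizes to the fricative [v]. /ehtageediboinb/ → ehtageezivoinb.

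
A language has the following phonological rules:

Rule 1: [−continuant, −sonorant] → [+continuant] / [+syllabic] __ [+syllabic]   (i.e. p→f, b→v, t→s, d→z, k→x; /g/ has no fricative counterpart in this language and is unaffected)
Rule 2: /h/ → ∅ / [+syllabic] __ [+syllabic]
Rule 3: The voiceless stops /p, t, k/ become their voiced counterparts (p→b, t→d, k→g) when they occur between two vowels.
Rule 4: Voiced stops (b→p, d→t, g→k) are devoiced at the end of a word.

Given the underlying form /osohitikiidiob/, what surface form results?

osoisixiiziop

Rule 1 (intervocalic spirantization): /t/ is a stop between vowels /i/ and /i/, so it spirantizes to the fricative [s]. /k/ is a stop between vowels /i/ and /i/, so it spirantizes to the fricative [x]. /d/ is a stop between vowels /i/ and /i/, so it spirantizes to the fricative [z]. /osohitikiidiob/ → osohisixiiziob.
Rule 2 (intervocalic h-deletion): /h/ occurs between vowels /o/ and /i/, so it deletes. /osohisixiiziob/ → osoisixiiziob.
Rule 3 (intervocalic voicing): no segment meets the environment; /osoisixiiziob/ is unchanged.
Rule 4 (final devoicing): /b/ is a voiced stop in word-final position, so it devoices to [p]. /osoisixiiziob/ → osoisixiiziop.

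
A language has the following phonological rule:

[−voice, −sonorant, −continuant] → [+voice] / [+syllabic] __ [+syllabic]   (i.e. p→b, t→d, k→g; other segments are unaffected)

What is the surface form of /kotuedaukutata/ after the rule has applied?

koduedaugudada

/t/ is a voiceless stop between vowels /o/ and /u/, so it voices to [d].
/k/ is a voiceless stop between vowels /u/ and /u/, so it voices to [g].
/t/ is a voiceless stop between vowels /u/ and /a/, so it voices to [d].
/t/ is a voiceless stop between vowels /a/ and /a/, so it voices to [d].
The other instance of /k/ does not occur in the required environment and remains unchanged.
Surface form: [koduedaugudada].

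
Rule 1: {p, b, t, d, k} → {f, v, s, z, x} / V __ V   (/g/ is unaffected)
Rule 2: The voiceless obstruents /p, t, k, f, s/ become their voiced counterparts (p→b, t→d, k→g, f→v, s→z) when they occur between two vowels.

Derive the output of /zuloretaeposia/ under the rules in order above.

Rule 1 (intervocalic spirantization): /t/ is a stop between vowels /e/ and /a/, so it spirantizes to the fricative [s]. /p/ is a stop between vowels /e/ and /o/, so it spirantizes to the fricative [f]. /zuloretaeposia/ → zuloresaefosia.
Rule 2 (intervocalic voicing): /s/ is a voiceless obstruent between vowels /e/ and /a/, so it voices to [z]. /f/ is a voiceless obstruent between vowels /e/ and /o/, so it voices to [v]. /s/ is a voiceless obstruent between vowels /o/ and /i/, so it voices to [z]. /zuloresaefosia/ → zulorezaevozia.

zulorezaevozia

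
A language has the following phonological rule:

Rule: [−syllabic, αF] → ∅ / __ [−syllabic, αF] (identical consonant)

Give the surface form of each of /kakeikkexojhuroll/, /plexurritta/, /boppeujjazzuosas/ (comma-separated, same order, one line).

kakeikexojhurol, plexurita, bopeujazuosas

/kakeikkexojhuroll/: /kk/ is a geminate; the first /k/ deletes. /ll/ is a geminate; the first /l/ deletes. → [kakeikexojhurol].
/plexurritta/: /rr/ is a geminate; the first /r/ deletes. /tt/ is a geminate; the first /t/ deletes. → [plexurita].
/boppeujjazzuosas/: /pp/ is a geminate; the first /p/ deletes. /jj/ is a geminate; the first /j/ deletes. /zz/ is a geminate; the first /z/ deletes. → [bopeujazuosas].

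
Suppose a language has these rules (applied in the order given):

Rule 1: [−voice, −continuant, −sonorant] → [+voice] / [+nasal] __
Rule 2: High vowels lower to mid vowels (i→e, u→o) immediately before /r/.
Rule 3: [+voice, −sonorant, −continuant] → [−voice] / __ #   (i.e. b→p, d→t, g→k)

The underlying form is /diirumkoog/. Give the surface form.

dierumgook

Rule 1 (post-nasal voicing): /k/ is a voiceless stop immediately after the nasal /m/, so it voices to [g]. /diirumkoog/ → diirumgoog.
Rule 2 (pre-rhotic lowering): /i/ is a high vowel immediately before /r/, so it lowers to [e]. /diirumgoog/ → dierumgoog.
Rule 3 (final devoicing): /g/ is a voiced stop in word-final position, so it devoices to [k]. /dierumgoog/ → dierumgook.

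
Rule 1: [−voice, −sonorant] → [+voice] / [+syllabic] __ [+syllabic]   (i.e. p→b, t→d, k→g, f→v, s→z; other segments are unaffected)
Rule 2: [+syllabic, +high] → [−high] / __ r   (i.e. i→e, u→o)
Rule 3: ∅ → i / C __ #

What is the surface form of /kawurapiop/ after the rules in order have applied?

Rule 1 (intervocalic voicing): /p/ is a voiceless obstruent between vowels /a/ and /i/, so it voices to [b]. /kawurapiop/ → kawurabiop.
Rule 2 (pre-rhotic lowering): /u/ is a high vowel immediately before /r/, so it lowers to [o]. /kawurabiop/ → kaworabiop.
Rule 3 (final i-epenthesis): the form ends in the consonant /p/, so [i] is inserted word-finally. /kaworabiop/ → kaworabiopi.

kaworabiopi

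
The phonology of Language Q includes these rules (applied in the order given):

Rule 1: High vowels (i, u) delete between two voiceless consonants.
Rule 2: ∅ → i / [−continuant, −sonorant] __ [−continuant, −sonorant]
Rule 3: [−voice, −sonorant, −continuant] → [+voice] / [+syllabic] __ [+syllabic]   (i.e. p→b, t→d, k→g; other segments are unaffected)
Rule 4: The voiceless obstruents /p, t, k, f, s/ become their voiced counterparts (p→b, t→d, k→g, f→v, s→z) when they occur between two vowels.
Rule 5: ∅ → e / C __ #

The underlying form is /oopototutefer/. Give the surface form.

oobododidevere

Rule 1 (high vowel syncope): /u/ is a high vowel flanked by voiceless consonants /t/ and /t/, so it deletes. /oopototutefer/ → oopotottefer.
Rule 2 (stop-cluster i-epenthesis): /t/ and /t/ form a stop–stop cluster, so [i] is inserted between them. /oopotottefer/ → oopototitefer.
Rule 3 (intervocalic voicing): /p/ is a voiceless stop between vowels /o/ and /o/, so it voices to [b]. /t/ is a voiceless stop between vowels /o/ and /o/, so it voices to [d]. /t/ is a voiceless stop between vowels /o/ and /i/, so it voices to [d]. /t/ is a voiceless stop between vowels /i/ and /e/, so it voices to [d]. /oopototitefer/ → oobododidefer.
Rule 4 (intervocalic voicing): /f/ is a voiceless obstruent between vowels /e/ and /e/, so it voices to [v]. /oobododidefer/ → oobododidever.
Rule 5 (final e-epenthesis): the form ends in the consonant /r/, so [e] is inserted word-finally. /oobododidever/ → oobododidevere.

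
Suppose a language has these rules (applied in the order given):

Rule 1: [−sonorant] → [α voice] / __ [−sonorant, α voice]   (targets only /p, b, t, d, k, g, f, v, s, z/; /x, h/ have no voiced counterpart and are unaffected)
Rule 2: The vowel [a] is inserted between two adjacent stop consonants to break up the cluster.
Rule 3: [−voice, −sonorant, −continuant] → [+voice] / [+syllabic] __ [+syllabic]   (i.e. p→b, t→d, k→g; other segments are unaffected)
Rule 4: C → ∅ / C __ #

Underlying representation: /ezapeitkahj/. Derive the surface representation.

ezabeidagah

Rule 1 (regressive voicing assimilation): no segment meets the environment; /ezapeitkahj/ is unchanged.
Rule 2 (stop-cluster a-epenthesis): /t/ and /k/ form a stop–stop cluster, so [a] is inserted between them. /ezapeitkahj/ → ezapeitakahj.
Rule 3 (intervocalic voicing): /p/ is a voiceless stop between vowels /a/ and /e/, so it voices to [b]. /t/ is a voiceless stop between vowels /i/ and /a/, so it voices to [d]. /k/ is a voiceless stop between vowels /a/ and /a/, so it voices to [g]. /ezapeitakahj/ → ezabeidagahj.
Rule 4 (final cluster simplification): /j/ is the second consonant of a word-final cluster /hj/, so it deletes. /ezabeidagahj/ → ezabeidagah.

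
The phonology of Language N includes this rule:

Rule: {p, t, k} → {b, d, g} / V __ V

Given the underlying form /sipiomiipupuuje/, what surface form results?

/p/ is a voiceless stop between vowels /i/ and /i/, so it voices to [b].
/p/ is a voiceless stop between vowels /i/ and /u/, so it voices to [b].
/p/ is a voiceless stop between vowels /u/ and /u/, so it voices to [b].
Surface form: [sibiomiibubuuje].

sibiomiibubuuje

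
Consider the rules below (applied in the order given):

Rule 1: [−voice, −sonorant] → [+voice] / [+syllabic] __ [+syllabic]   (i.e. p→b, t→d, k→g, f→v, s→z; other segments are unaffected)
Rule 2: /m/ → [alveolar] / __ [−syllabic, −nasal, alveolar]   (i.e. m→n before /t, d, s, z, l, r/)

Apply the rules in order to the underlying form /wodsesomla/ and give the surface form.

wodsezonla

Rule 1 (intervocalic voicing): /s/ is a voiceless obstruent between vowels /e/ and /o/, so it voices to [z]. /wodsesomla/ → wodsezomla.
Rule 2 (nasal place assimilation): /m/ precedes the alveolar consonant /l/, so it assimilates in place to [n]. /wodsezomla/ → wodsezonla.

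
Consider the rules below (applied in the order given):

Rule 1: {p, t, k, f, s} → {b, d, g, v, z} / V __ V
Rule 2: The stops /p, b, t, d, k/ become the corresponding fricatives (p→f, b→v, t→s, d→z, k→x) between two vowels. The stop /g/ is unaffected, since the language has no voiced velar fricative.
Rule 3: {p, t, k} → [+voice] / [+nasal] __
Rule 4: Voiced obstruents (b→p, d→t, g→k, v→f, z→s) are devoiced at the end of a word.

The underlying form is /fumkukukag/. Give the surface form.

Rule 1 (intervocalic voicing): /k/ is a voiceless obstruent between vowels /u/ and /u/, so it voices to [g]. /k/ is a voiceless obstruent between vowels /u/ and /a/, so it voices to [g]. /fumkukukag/ → fumkugugag.
Rule 2 (intervocalic spirantization): no segment meets the environment; /fumkugugag/ is unchanged.
Rule 3 (post-nasal voicing): /k/ is a voiceless stop immediately after the nasal /m/, so it voices to [g]. /fumkugugag/ → fumgugugag.
Rule 4 (final devoicing): /g/ is a voiced obstruent in word-final position, so it devoices to [k]. /fumgugugag/ → fumgugugak.

fumgugugak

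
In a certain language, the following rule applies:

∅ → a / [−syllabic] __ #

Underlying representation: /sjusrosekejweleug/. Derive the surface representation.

the form ends in the consonant /g/, so [a] is inserted word-finally.
Surface form: [sjusrosekejweleuga].

sjusrosekejweleuga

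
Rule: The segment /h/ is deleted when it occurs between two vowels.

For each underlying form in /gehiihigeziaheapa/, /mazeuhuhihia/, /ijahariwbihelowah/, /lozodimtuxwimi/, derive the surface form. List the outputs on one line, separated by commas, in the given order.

geiiigeziaeapa, mazeuuiia, ijaariwbielowah, lozodimtuxwimi

/gehiihigeziaheapa/: /h/ occurs between vowels /e/ and /i/, so it deletes. /h/ occurs between vowels /i/ and /i/, so it deletes. /h/ occurs between vowels /a/ and /e/, so it deletes. → [geiiigeziaeapa].
/mazeuhuhihia/: /h/ occurs between vowels /u/ and /u/, so it deletes. /h/ occurs between vowels /u/ and /i/, so it deletes. /h/ occurs between vowels /i/ and /i/, so it deletes. → [mazeuuiia].
/ijahariwbihelowah/: /h/ occurs between vowels /a/ and /a/, so it deletes. /h/ occurs between vowels /i/ and /e/, so it deletes. → [ijaariwbielowah].
/lozodimtuxwimi/: the rule's environment is not met; surfaces unchanged as [lozodimtuxwimi].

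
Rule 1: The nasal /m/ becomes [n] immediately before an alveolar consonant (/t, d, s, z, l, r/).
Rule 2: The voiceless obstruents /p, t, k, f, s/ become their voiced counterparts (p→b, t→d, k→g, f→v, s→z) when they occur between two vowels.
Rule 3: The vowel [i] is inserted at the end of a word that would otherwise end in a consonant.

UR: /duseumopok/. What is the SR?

duzeumoboki

Rule 1 (nasal place assimilation): no segment meets the environment; /duseumopok/ is unchanged.
Rule 2 (intervocalic voicing): /s/ is a voiceless obstruent between vowels /u/ and /e/, so it voices to [z]. /p/ is a voiceless obstruent between vowels /o/ and /o/, so it voices to [b]. /duseumopok/ → duzeumobok.
Rule 3 (final i-epenthesis): the form ends in the consonant /k/, so [i] is inserted word-finally. /duzeumobok/ → duzeumoboki.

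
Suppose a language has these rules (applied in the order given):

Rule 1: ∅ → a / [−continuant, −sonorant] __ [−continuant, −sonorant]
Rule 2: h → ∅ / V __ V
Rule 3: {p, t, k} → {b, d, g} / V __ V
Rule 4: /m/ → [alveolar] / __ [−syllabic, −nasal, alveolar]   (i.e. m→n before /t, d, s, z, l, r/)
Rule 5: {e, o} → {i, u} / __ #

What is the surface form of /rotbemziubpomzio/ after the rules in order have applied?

Rule 1 (stop-cluster a-epenthesis): /t/ and /b/ form a stop–stop cluster, so [a] is inserted between them. /b/ and /p/ form a stop–stop cluster, so [a] is inserted between them. /rotbemziubpomzio/ → rotabemziubapomzio.
Rule 2 (intervocalic h-deletion): no segment meets the environment; /rotabemziubapomzio/ is unchanged.
Rule 3 (intervocalic voicing): /t/ is a voiceless stop between vowels /o/ and /a/, so it voices to [d]. /p/ is a voiceless stop between vowels /a/ and /o/, so it voices to [b]. /rotabemziubapomzio/ → rodabemziubabomzio.
Rule 4 (nasal place assimilation): /m/ precedes the alveolar consonant /z/, so it assimilates in place to [n]. /m/ precedes the alveolar consonant /z/, so it assimilates in place to [n]. /rodabemziubabomzio/ → rodabenziubabonzio.
Rule 5 (final vowel raising): /o/ is a mid vowel in word-final position, so it raises to [u]. /rodabenziubabonzio/ → rodabenziubabonziu.

rodabenziubabonziu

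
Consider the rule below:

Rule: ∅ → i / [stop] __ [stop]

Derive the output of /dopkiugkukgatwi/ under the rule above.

dopikiugikukigatwi

/p/ and /k/ form a stop–stop cluster, so [i] is inserted between them.
/g/ and /k/ form a stop–stop cluster, so [i] is inserted between them.
/k/ and /g/ form a stop–stop cluster, so [i] is inserted between them.
Surface form: [dopikiugikukigatwi].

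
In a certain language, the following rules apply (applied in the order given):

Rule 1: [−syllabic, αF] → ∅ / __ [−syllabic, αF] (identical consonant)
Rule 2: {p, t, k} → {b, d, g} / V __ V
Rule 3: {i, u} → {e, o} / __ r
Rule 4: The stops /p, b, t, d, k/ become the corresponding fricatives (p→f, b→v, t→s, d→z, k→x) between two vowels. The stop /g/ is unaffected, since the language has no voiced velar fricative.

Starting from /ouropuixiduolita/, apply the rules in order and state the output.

Rule 1 (degemination): no segment meets the environment; /ouropuixiduolita/ is unchanged.
Rule 2 (intervocalic voicing): /p/ is a voiceless stop between vowels /o/ and /u/, so it voices to [b]. /t/ is a voiceless stop between vowels /i/ and /a/, so it voices to [d]. /ouropuixiduolita/ → ourobuixiduolida.
Rule 3 (pre-rhotic lowering): /u/ is a high vowel immediately before /r/, so it lowers to [o]. /ourobuixiduolida/ → oorobuixiduolida.
Rule 4 (intervocalic spirantization): /b/ is a stop between vowels /o/ and /u/, so it spirantizes to the fricative [v]. /d/ is a stop between vowels /i/ and /u/, so it spirantizes to the fricative [z]. /d/ is a stop between vowels /i/ and /a/, so it spirantizes to the fricative [z]. /oorobuixiduolida/ → oorovuixizuoliza.

oorovuixizuoliza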